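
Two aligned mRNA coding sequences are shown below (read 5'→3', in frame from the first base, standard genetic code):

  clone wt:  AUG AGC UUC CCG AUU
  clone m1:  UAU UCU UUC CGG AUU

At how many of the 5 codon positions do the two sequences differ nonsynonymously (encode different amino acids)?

Codon 1: AUG Met / UAU Tyr — nonsynonymous.
Codon 2: AGC Ser / UCU Ser — synonymous.
Codon 3: UUC Phe / UUC Phe — identical.
Codon 4: CCG Pro / CGG Arg — nonsynonymous.
Codon 5: AUU Ile / AUU Ile — identical.
Nonsynonymous differences: 2.

2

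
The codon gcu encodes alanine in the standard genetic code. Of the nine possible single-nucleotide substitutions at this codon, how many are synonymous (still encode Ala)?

3

Position 1: none → 0 synonymous.
Position 2: none → 0 synonymous.
Position 3: GCC, GCA, GCG → 3 synonymous.
Total: 0 + 0 + 3 = 3.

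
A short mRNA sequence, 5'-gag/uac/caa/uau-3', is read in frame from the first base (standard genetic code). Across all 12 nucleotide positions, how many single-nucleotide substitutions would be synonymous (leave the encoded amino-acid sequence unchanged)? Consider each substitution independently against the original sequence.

Codon 1 (GAG, Glu): 1 synonymous substitution.
Codon 2 (UAC, Tyr): 1 synonymous substitution.
Codon 3 (CAA, Gln): 1 synonymous substitution.
Codon 4 (UAU, Tyr): 1 synonymous substitution.
Total: 1 + 1 + 1 + 1 = 4.

4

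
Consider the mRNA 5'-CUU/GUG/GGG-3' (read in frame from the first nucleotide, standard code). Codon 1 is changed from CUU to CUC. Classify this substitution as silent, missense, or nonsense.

Position 3 falls in codon 1: CUU → Leu.
After the substitution the codon is CUC → Leu.
Both encode Leu, so the change is synonymous.

silent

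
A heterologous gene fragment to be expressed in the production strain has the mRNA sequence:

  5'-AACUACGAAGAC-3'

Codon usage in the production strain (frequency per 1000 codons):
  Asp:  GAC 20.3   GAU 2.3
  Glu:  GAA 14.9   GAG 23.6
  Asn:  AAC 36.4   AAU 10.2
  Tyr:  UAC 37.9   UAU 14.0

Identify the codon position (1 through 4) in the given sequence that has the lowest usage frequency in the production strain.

Codon 1 AAC (Asn): 36.4 per 1000.
Codon 2 UAC (Tyr): 37.9 per 1000.
Codon 3 GAA (Glu): 14.9 per 1000.
Codon 4 GAC (Asp): 20.3 per 1000.
Lowest frequency is 14.9 at codon 3.

3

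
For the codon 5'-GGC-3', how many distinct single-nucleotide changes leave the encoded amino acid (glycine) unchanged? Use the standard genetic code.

3

Position 1: none → 0 synonymous.
Position 2: none → 0 synonymous.
Position 3: GGU, GGA, GGG → 3 synonymous.
Total: 0 + 0 + 3 = 3.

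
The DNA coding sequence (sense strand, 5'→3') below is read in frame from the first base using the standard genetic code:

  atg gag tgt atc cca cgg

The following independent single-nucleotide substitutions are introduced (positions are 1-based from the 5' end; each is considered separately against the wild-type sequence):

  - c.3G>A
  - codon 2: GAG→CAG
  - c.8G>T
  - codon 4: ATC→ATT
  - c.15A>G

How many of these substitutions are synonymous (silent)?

2

Codon 1: ATG (Met) → ATA (Ile) — missense.
Codon 2: GAG (Glu) → CAG (Gln) — missense.
Codon 3: TGT (Cys) → TTT (Phe) — missense.
Codon 4: ATC (Ile) → ATT (Ile) — synonymous.
Codon 5: CCA (Pro) → CCG (Pro) — synonymous.
Synonymous: 2 of 5.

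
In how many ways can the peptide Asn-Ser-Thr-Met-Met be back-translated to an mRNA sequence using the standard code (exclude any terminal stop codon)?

48

Asn: 2 codons.
Ser: 6 codons.
Thr: 4 codons.
Met: 1 codon.
Met: 1 codon.
2 × 6 × 4 × 1 × 1 = 48.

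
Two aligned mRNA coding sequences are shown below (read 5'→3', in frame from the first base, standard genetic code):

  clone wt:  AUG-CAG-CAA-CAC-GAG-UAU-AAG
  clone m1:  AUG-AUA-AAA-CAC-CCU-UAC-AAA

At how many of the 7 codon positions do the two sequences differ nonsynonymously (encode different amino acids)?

Codon 1: AUG Met / AUG Met — identical.
Codon 2: CAG Gln / AUA Ile — nonsynonymous.
Codon 3: CAA Gln / AAA Lys — nonsynonymous.
Codon 4: CAC His / CAC His — identical.
Codon 5: GAG Glu / CCU Pro — nonsynonymous.
Codon 6: UAU Tyr / UAC Tyr — synonymous.
Codon 7: AAG Lys / AAA Lys — synonymous.
Nonsynonymous differences: 3.

3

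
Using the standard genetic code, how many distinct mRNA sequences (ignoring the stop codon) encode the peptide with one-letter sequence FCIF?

Phe: 2 codons.
Cys: 2 codons.
Ile: 3 codons.
Phe: 2 codons.
2 × 2 × 3 × 2 = 24.

24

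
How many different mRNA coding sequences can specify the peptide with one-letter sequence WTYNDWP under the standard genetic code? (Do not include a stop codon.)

Trp: 1 codon.
Thr: 4 codons.
Tyr: 2 codons.
Asn: 2 codons.
Asp: 2 codons.
Trp: 1 codon.
Pro: 4 codons.
1 × 4 × 2 × 2 × 2 × 1 × 4 = 128.

128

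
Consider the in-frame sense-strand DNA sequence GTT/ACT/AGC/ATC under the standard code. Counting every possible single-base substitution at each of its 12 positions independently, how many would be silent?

9

Codon 1 (GTT, Val): 3 synonymous substitutions.
Codon 2 (ACT, Thr): 3 synonymous substitutions.
Codon 3 (AGC, Ser): 1 synonymous substitution.
Codon 4 (ATC, Ile): 2 synonymous substitutions.
Total: 3 + 3 + 1 + 2 = 9.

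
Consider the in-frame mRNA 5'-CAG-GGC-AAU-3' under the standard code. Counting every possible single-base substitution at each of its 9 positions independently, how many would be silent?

5

Codon 1 (CAG, Gln): 1 synonymous substitution.
Codon 2 (GGC, Gly): 3 synonymous substitutions.
Codon 3 (AAU, Asn): 1 synonymous substitution.
Total: 1 + 3 + 1 = 5.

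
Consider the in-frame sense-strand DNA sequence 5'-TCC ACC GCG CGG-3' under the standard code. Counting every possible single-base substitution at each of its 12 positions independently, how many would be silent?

Codon 1 (TCC, Ser): 3 synonymous substitutions.
Codon 2 (ACC, Thr): 3 synonymous substitutions.
Codon 3 (GCG, Ala): 3 synonymous substitutions.
Codon 4 (CGG, Arg): 4 synonymous substitutions.
Total: 3 + 3 + 3 + 4 = 13.

13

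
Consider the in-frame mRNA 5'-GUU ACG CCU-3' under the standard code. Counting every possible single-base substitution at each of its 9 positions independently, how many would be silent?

9

Codon 1 (GUU, Val): 3 synonymous substitutions.
Codon 2 (ACG, Thr): 3 synonymous substitutions.
Codon 3 (CCU, Pro): 3 synonymous substitutions.
Total: 3 + 3 + 3 = 9.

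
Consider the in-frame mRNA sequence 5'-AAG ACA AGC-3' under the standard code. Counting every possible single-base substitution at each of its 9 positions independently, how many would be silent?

5

Codon 1 (AAG, Lys): 1 synonymous substitution.
Codon 2 (ACA, Thr): 3 synonymous substitutions.
Codon 3 (AGC, Ser): 1 synonymous substitution.
Total: 1 + 3 + 1 = 5.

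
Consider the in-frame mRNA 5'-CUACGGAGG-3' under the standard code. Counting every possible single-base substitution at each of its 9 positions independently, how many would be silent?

10

Codon 1 (CUA, Leu): 4 synonymous substitutions.
Codon 2 (CGG, Arg): 4 synonymous substitutions.
Codon 3 (AGG, Arg): 2 synonymous substitutions.
Total: 4 + 4 + 2 = 10.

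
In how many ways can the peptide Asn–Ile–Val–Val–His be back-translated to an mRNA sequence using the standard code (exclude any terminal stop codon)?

Asn: 2 codons.
Ile: 3 codons.
Val: 4 codons.
Val: 4 codons.
His: 2 codons.
2 × 3 × 4 × 4 × 2 = 192.

192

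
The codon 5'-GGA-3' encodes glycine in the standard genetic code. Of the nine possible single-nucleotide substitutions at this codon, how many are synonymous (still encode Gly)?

3

Position 1: none → 0 synonymous.
Position 2: none → 0 synonymous.
Position 3: GGT, GGC, GGG → 3 synonymous.
Total: 0 + 0 + 3 = 3.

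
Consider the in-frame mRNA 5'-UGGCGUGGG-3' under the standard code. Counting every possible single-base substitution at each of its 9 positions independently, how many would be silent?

Codon 1 (UGG, Trp): 0 synonymous substitutions.
Codon 2 (CGU, Arg): 3 synonymous substitutions.
Codon 3 (GGG, Gly): 3 synonymous substitutions.
Total: 0 + 3 + 3 = 6.

6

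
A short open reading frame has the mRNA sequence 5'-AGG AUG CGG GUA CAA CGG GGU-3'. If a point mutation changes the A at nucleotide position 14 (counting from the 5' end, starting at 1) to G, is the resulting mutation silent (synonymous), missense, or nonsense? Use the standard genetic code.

missense

Position 14 falls in codon 5: CAA → Gln.
After the substitution the codon is CGA → Arg.
Gln ≠ Arg, so this is a missense mutation.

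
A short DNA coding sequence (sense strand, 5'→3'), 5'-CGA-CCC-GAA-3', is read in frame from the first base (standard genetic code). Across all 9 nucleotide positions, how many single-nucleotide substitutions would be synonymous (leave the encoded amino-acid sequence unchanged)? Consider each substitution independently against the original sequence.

Codon 1 (CGA, Arg): 4 synonymous substitutions.
Codon 2 (CCC, Pro): 3 synonymous substitutions.
Codon 3 (GAA, Glu): 1 synonymous substitution.
Total: 4 + 3 + 1 = 8.

8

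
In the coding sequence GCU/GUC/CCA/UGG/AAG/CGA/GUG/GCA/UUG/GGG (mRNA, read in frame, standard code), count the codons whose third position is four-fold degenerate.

Codon 1 GCU (Ala): third position 4-fold.
Codon 2 GUC (Val): third position 4-fold.
Codon 3 CCA (Pro): third position 4-fold.
Codon 4 UGG (Trp): third position 1-fold.
Codon 5 AAG (Lys): third position 2-fold.
Codon 6 CGA (Arg): third position 4-fold.
Codon 7 GUG (Val): third position 4-fold.
Codon 8 GCA (Ala): third position 4-fold.
Codon 9 UUG (Leu): third position 2-fold.
Codon 10 GGG (Gly): third position 4-fold.
Four-fold degenerate third positions: 7.

7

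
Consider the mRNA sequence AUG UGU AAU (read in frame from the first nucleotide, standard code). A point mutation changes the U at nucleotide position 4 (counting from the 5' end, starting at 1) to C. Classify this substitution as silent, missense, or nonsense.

Position 4 falls in codon 2: UGU → Cys.
After the substitution the codon is CGU → Arg.
Cys ≠ Arg, so this is a missense mutation.

missense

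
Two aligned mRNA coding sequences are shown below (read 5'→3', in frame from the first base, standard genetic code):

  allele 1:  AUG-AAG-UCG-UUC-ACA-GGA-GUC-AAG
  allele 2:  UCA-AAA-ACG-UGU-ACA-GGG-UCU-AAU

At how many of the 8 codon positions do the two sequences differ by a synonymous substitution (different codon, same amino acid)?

Codon 1: AUG Met / UCA Ser — nonsynonymous.
Codon 2: AAG Lys / AAA Lys — synonymous.
Codon 3: UCG Ser / ACG Thr — nonsynonymous.
Codon 4: UUC Phe / UGU Cys — nonsynonymous.
Codon 5: ACA Thr / ACA Thr — identical.
Codon 6: GGA Gly / GGG Gly — synonymous.
Codon 7: GUC Val / UCU Ser — nonsynonymous.
Codon 8: AAG Lys / AAU Asn — nonsynonymous.
Synonymous differences: 2.

2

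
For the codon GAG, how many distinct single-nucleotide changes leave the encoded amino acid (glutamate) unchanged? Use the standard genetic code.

1

Position 1: none → 0 synonymous.
Position 2: none → 0 synonymous.
Position 3: GAA → 1 synonymous.
Total: 0 + 0 + 1 = 1.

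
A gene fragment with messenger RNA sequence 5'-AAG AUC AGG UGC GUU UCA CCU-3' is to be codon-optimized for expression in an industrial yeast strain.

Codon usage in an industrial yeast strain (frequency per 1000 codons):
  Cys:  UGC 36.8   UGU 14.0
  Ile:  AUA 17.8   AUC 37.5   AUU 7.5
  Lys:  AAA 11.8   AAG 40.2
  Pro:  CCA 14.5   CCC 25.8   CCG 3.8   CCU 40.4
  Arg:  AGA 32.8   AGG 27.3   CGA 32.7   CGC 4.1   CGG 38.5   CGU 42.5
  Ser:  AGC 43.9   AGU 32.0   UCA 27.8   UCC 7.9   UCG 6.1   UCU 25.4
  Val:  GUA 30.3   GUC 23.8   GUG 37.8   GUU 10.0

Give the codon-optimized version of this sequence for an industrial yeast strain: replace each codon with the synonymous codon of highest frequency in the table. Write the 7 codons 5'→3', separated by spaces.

AAG AUC CGU UGC GUG AGC CCU

Codon 1 (Lys): best is AAG at 40.2.
Codon 2 (Ile): best is AUC at 37.5.
Codon 3 (Arg): best is CGU at 42.5.
Codon 4 (Cys): best is UGC at 36.8.
Codon 5 (Val): best is GUG at 37.8.
Codon 6 (Ser): best is AGC at 43.9.
Codon 7 (Pro): best is CCU at 40.4.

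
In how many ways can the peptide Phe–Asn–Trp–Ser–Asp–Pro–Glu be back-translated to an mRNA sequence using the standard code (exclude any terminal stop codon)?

384

Phe: 2 codons.
Asn: 2 codons.
Trp: 1 codon.
Ser: 6 codons.
Asp: 2 codons.
Pro: 4 codons.
Glu: 2 codons.
2 × 2 × 1 × 6 × 2 × 4 × 2 = 384.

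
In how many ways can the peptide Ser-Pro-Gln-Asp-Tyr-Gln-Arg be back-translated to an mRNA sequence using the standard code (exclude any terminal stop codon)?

2304

Ser: 6 codons.
Pro: 4 codons.
Gln: 2 codons.
Asp: 2 codons.
Tyr: 2 codons.
Gln: 2 codons.
Arg: 6 codons.
6 × 4 × 2 × 2 × 2 × 2 × 6 = 2304.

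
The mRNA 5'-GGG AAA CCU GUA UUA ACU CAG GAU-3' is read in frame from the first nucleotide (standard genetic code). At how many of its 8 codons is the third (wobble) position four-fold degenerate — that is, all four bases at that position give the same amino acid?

4

Codon 1 GGG (Gly): third position 4-fold.
Codon 2 AAA (Lys): third position 2-fold.
Codon 3 CCU (Pro): third position 4-fold.
Codon 4 GUA (Val): third position 4-fold.
Codon 5 UUA (Leu): third position 2-fold.
Codon 6 ACU (Thr): third position 4-fold.
Codon 7 CAG (Gln): third position 2-fold.
Codon 8 GAU (Asp): third position 2-fold.
Four-fold degenerate third positions: 4.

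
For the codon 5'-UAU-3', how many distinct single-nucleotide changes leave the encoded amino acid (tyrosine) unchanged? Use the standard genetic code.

Position 1: none → 0 synonymous.
Position 2: none → 0 synonymous.
Position 3: UAC → 1 synonymous.
Total: 0 + 0 + 1 = 1.

1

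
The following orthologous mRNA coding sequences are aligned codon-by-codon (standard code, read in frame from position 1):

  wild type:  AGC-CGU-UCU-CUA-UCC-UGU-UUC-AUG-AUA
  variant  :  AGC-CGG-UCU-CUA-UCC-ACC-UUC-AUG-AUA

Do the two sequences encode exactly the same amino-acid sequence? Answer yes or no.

Codon 1: AGC Ser / AGC Ser — identical.
Codon 2: CGU Arg / CGG Arg — synonymous.
Codon 3: UCU Ser / UCU Ser — identical.
Codon 4: CUA Leu / CUA Leu — identical.
Codon 5: UCC Ser / UCC Ser — identical.
Codon 6: UGU Cys / ACC Thr — nonsynonymous.
Codon 7: UUC Phe / UUC Phe — identical.
Codon 8: AUG Met / AUG Met — identical.
Codon 9: AUA Ile / AUA Ile — identical.
Nonsynonymous differences: 1 → different protein.

no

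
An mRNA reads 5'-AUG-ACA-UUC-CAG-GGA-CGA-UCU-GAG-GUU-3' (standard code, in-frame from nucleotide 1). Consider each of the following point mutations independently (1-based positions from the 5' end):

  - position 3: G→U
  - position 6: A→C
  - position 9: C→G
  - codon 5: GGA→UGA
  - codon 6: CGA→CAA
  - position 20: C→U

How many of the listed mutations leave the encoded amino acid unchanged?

Codon 1: AUG (Met) → AUU (Ile) — missense.
Codon 2: ACA (Thr) → ACC (Thr) — synonymous.
Codon 3: UUC (Phe) → UUG (Leu) — missense.
Codon 5: GGA (Gly) → UGA (Stop) — nonsense.
Codon 6: CGA (Arg) → CAA (Gln) — missense.
Codon 7: UCU (Ser) → UUU (Phe) — missense.
Synonymous: 1 of 6.

1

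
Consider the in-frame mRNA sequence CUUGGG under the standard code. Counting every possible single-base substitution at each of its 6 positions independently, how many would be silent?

Codon 1 (CUU, Leu): 3 synonymous substitutions.
Codon 2 (GGG, Gly): 3 synonymous substitutions.
Total: 3 + 3 = 6.

6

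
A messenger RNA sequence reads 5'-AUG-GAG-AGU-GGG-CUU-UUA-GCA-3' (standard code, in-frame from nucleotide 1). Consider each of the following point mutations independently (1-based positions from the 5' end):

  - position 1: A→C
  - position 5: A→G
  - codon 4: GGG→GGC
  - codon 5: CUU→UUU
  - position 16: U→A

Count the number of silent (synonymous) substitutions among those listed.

Codon 1: AUG (Met) → CUG (Leu) — missense.
Codon 2: GAG (Glu) → GGG (Gly) — missense.
Codon 4: GGG (Gly) → GGC (Gly) — synonymous.
Codon 5: CUU (Leu) → UUU (Phe) — missense.
Codon 6: UUA (Leu) → AUA (Ile) — missense.
Synonymous: 1 of 5.

1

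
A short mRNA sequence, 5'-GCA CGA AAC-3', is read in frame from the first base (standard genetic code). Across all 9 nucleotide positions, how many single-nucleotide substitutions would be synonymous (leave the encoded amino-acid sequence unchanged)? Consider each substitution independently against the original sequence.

8

Codon 1 (GCA, Ala): 3 synonymous substitutions.
Codon 2 (CGA, Arg): 4 synonymous substitutions.
Codon 3 (AAC, Asn): 1 synonymous substitution.
Total: 3 + 4 + 1 = 8.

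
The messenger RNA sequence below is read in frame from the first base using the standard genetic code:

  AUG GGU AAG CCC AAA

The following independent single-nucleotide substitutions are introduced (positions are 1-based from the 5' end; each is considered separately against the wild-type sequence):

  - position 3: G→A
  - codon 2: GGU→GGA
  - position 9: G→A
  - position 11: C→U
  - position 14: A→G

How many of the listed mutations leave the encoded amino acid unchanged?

Codon 1: AUG (Met) → AUA (Ile) — missense.
Codon 2: GGU (Gly) → GGA (Gly) — synonymous.
Codon 3: AAG (Lys) → AAA (Lys) — synonymous.
Codon 4: CCC (Pro) → CUC (Leu) — missense.
Codon 5: AAA (Lys) → AGA (Arg) — missense.
Synonymous: 2 of 5.

2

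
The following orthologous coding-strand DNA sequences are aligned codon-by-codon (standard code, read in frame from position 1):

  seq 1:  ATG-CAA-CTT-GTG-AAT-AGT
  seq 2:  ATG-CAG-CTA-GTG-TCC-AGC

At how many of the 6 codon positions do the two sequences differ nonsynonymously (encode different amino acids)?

1

Codon 1: ATG Met / ATG Met — identical.
Codon 2: CAA Gln / CAG Gln — synonymous.
Codon 3: CTT Leu / CTA Leu — synonymous.
Codon 4: GTG Val / GTG Val — identical.
Codon 5: AAT Asn / TCC Ser — nonsynonymous.
Codon 6: AGT Ser / AGC Ser — synonymous.
Nonsynonymous differences: 1.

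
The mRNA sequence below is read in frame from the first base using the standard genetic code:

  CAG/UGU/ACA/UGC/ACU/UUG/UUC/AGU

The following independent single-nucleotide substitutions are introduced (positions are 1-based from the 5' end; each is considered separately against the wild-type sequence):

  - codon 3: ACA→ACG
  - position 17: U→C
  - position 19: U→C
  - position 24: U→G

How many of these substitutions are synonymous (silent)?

1

Codon 3: ACA (Thr) → ACG (Thr) — synonymous.
Codon 6: UUG (Leu) → UCG (Ser) — missense.
Codon 7: UUC (Phe) → CUC (Leu) — missense.
Codon 8: AGU (Ser) → AGG (Arg) — missense.
Synonymous: 1 of 4.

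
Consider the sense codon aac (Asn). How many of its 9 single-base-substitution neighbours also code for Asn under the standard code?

Position 1: none → 0 synonymous.
Position 2: none → 0 synonymous.
Position 3: AAU → 1 synonymous.
Total: 0 + 0 + 1 = 1.

1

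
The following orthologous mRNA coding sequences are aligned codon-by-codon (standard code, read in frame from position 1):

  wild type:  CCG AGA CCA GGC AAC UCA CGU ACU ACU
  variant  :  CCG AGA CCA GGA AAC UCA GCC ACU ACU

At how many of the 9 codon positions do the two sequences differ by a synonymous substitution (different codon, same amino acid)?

1

Codon 1: CCG Pro / CCG Pro — identical.
Codon 2: AGA Arg / AGA Arg — identical.
Codon 3: CCA Pro / CCA Pro — identical.
Codon 4: GGC Gly / GGA Gly — synonymous.
Codon 5: AAC Asn / AAC Asn — identical.
Codon 6: UCA Ser / UCA Ser — identical.
Codon 7: CGU Arg / GCC Ala — nonsynonymous.
Codon 8: ACU Thr / ACU Thr — identical.
Codon 9: ACU Thr / ACU Thr — identical.
Synonymous differences: 1.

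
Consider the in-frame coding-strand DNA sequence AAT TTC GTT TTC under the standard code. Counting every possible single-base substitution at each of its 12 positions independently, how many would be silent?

6

Codon 1 (AAT, Asn): 1 synonymous substitution.
Codon 2 (TTC, Phe): 1 synonymous substitution.
Codon 3 (GTT, Val): 3 synonymous substitutions.
Codon 4 (TTC, Phe): 1 synonymous substitution.
Total: 1 + 1 + 3 + 1 = 6.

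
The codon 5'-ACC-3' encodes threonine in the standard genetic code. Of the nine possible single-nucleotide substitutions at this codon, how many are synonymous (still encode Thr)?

Position 1: none → 0 synonymous.
Position 2: none → 0 synonymous.
Position 3: ACT, ACA, ACG → 3 synonymous.
Total: 0 + 0 + 3 = 3.

3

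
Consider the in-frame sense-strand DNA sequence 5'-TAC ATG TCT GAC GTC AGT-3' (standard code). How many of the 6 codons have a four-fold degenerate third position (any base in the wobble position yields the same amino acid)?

Codon 1 TAC (Tyr): third position 2-fold.
Codon 2 ATG (Met): third position 1-fold.
Codon 3 TCT (Ser): third position 4-fold.
Codon 4 GAC (Asp): third position 2-fold.
Codon 5 GTC (Val): third position 4-fold.
Codon 6 AGT (Ser): third position 2-fold.
Four-fold degenerate third positions: 2.

2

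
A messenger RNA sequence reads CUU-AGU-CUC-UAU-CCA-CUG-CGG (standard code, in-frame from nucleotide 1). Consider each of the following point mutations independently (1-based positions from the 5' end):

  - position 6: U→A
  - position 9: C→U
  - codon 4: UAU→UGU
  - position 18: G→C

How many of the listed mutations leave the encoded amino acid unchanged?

Codon 2: AGU (Ser) → AGA (Arg) — missense.
Codon 3: CUC (Leu) → CUU (Leu) — synonymous.
Codon 4: UAU (Tyr) → UGU (Cys) — missense.
Codon 6: CUG (Leu) → CUC (Leu) — synonymous.
Synonymous: 2 of 4.

2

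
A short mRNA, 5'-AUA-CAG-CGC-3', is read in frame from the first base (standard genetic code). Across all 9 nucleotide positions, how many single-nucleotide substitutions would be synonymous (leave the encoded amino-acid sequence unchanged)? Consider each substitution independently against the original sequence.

Codon 1 (AUA, Ile): 2 synonymous substitutions.
Codon 2 (CAG, Gln): 1 synonymous substitution.
Codon 3 (CGC, Arg): 3 synonymous substitutions.
Total: 2 + 1 + 3 = 6.

6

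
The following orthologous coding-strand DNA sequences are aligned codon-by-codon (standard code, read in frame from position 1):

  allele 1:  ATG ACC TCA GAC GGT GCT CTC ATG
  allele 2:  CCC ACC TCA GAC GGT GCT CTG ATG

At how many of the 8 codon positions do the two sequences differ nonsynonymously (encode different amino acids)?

1

Codon 1: ATG Met / CCC Pro — nonsynonymous.
Codon 2: ACC Thr / ACC Thr — identical.
Codon 3: TCA Ser / TCA Ser — identical.
Codon 4: GAC Asp / GAC Asp — identical.
Codon 5: GGT Gly / GGT Gly — identical.
Codon 6: GCT Ala / GCT Ala — identical.
Codon 7: CTC Leu / CTG Leu — synonymous.
Codon 8: ATG Met / ATG Met — identical.
Nonsynonymous differences: 1.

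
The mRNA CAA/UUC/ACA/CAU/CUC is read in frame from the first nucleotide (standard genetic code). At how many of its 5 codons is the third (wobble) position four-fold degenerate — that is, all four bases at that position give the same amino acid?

Codon 1 CAA (Gln): third position 2-fold.
Codon 2 UUC (Phe): third position 2-fold.
Codon 3 ACA (Thr): third position 4-fold.
Codon 4 CAU (His): third position 2-fold.
Codon 5 CUC (Leu): third position 4-fold.
Four-fold degenerate third positions: 2.

2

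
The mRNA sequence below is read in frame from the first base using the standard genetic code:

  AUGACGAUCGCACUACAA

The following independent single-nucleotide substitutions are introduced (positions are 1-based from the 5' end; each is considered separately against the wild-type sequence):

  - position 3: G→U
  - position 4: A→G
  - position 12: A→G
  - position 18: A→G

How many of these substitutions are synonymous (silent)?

2

Codon 1: AUG (Met) → AUU (Ile) — missense.
Codon 2: ACG (Thr) → GCG (Ala) — missense.
Codon 4: GCA (Ala) → GCG (Ala) — synonymous.
Codon 6: CAA (Gln) → CAG (Gln) — synonymous.
Synonymous: 2 of 4.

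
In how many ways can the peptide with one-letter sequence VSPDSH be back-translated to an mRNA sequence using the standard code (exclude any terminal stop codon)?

Val: 4 codons.
Ser: 6 codons.
Pro: 4 codons.
Asp: 2 codons.
Ser: 6 codons.
His: 2 codons.
4 × 6 × 4 × 2 × 6 × 2 = 2304.

2304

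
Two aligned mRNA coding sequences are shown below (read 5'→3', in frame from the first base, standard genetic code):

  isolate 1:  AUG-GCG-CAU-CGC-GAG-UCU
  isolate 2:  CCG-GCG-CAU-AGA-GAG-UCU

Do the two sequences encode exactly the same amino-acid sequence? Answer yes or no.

no

Codon 1: AUG Met / CCG Pro — nonsynonymous.
Codon 2: GCG Ala / GCG Ala — identical.
Codon 3: CAU His / CAU His — identical.
Codon 4: CGC Arg / AGA Arg — synonymous.
Codon 5: GAG Glu / GAG Glu — identical.
Codon 6: UCU Ser / UCU Ser — identical.
Nonsynonymous differences: 1 → different protein.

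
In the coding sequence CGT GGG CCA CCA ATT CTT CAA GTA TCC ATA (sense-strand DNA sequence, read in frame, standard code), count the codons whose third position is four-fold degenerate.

Codon 1 CGT (Arg): third position 4-fold.
Codon 2 GGG (Gly): third position 4-fold.
Codon 3 CCA (Pro): third position 4-fold.
Codon 4 CCA (Pro): third position 4-fold.
Codon 5 ATT (Ile): third position 3-fold.
Codon 6 CTT (Leu): third position 4-fold.
Codon 7 CAA (Gln): third position 2-fold.
Codon 8 GTA (Val): third position 4-fold.
Codon 9 TCC (Ser): third position 4-fold.
Codon 10 ATA (Ile): third position 3-fold.
Four-fold degenerate third positions: 7.

7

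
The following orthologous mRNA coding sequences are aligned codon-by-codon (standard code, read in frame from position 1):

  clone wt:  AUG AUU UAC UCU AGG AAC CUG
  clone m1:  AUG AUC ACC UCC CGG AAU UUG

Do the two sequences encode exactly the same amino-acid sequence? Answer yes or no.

Codon 1: AUG Met / AUG Met — identical.
Codon 2: AUU Ile / AUC Ile — synonymous.
Codon 3: UAC Tyr / ACC Thr — nonsynonymous.
Codon 4: UCU Ser / UCC Ser — synonymous.
Codon 5: AGG Arg / CGG Arg — synonymous.
Codon 6: AAC Asn / AAU Asn — synonymous.
Codon 7: CUG Leu / UUG Leu — synonymous.
Nonsynonymous differences: 1 → different protein.

no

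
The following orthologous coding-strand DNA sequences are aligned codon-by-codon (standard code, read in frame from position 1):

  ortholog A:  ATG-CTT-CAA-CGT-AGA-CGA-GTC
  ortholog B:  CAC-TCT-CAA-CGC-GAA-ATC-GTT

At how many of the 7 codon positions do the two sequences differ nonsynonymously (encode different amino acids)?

4

Codon 1: ATG Met / CAC His — nonsynonymous.
Codon 2: CTT Leu / TCT Ser — nonsynonymous.
Codon 3: CAA Gln / CAA Gln — identical.
Codon 4: CGT Arg / CGC Arg — synonymous.
Codon 5: AGA Arg / GAA Glu — nonsynonymous.
Codon 6: CGA Arg / ATC Ile — nonsynonymous.
Codon 7: GTC Val / GTT Val — synonymous.
Nonsynonymous differences: 4.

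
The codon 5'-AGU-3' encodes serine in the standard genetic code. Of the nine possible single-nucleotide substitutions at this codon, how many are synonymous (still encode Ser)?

1

Position 1: none → 0 synonymous.
Position 2: none → 0 synonymous.
Position 3: AGC → 1 synonymous.
Total: 0 + 0 + 1 = 1.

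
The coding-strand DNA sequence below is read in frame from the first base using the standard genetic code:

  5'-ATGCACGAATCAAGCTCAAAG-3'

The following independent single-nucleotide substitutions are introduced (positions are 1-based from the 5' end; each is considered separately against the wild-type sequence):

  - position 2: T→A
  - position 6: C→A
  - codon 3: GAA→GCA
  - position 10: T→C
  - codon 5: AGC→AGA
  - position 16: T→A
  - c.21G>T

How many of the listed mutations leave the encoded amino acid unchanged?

0

Codon 1: ATG (Met) → AAG (Lys) — missense.
Codon 2: CAC (His) → CAA (Gln) — missense.
Codon 3: GAA (Glu) → GCA (Ala) — missense.
Codon 4: TCA (Ser) → CCA (Pro) — missense.
Codon 5: AGC (Ser) → AGA (Arg) — missense.
Codon 6: TCA (Ser) → ACA (Thr) — missense.
Codon 7: AAG (Lys) → AAT (Asn) — missense.
Synonymous: 0 of 7.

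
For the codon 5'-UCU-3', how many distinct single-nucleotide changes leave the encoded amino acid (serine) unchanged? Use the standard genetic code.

Position 1: none → 0 synonymous.
Position 2: none → 0 synonymous.
Position 3: UCC, UCA, UCG → 3 synonymous.
Total: 0 + 0 + 3 = 3.

3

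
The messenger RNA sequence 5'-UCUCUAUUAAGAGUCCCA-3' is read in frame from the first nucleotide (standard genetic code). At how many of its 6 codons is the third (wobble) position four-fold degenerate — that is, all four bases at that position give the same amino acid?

Codon 1 UCU (Ser): third position 4-fold.
Codon 2 CUA (Leu): third position 4-fold.
Codon 3 UUA (Leu): third position 2-fold.
Codon 4 AGA (Arg): third position 2-fold.
Codon 5 GUC (Val): third position 4-fold.
Codon 6 CCA (Pro): third position 4-fold.
Four-fold degenerate third positions: 4.

4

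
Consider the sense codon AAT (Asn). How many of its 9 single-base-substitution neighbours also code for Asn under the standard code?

Position 1: none → 0 synonymous.
Position 2: none → 0 synonymous.
Position 3: AAC → 1 synonymous.
Total: 0 + 0 + 1 = 1.

1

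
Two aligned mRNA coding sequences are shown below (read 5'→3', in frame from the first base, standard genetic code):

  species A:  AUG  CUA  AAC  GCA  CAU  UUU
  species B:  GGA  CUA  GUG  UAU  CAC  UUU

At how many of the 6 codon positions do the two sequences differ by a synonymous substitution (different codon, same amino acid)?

1

Codon 1: AUG Met / GGA Gly — nonsynonymous.
Codon 2: CUA Leu / CUA Leu — identical.
Codon 3: AAC Asn / GUG Val — nonsynonymous.
Codon 4: GCA Ala / UAU Tyr — nonsynonymous.
Codon 5: CAU His / CAC His — synonymous.
Codon 6: UUU Phe / UUU Phe — identical.
Synonymous differences: 1.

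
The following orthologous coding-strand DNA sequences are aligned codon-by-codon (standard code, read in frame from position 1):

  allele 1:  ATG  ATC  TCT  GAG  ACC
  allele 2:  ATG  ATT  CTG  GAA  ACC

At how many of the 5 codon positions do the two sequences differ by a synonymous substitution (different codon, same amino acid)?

Codon 1: ATG Met / ATG Met — identical.
Codon 2: ATC Ile / ATT Ile — synonymous.
Codon 3: TCT Ser / CTG Leu — nonsynonymous.
Codon 4: GAG Glu / GAA Glu — synonymous.
Codon 5: ACC Thr / ACC Thr — identical.
Synonymous differences: 2.

2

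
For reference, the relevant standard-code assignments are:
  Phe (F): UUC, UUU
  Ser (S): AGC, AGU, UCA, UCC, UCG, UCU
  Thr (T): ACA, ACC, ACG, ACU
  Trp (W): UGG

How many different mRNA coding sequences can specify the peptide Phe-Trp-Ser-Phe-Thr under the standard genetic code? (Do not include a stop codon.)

Phe: 2 codons.
Trp: 1 codon.
Ser: 6 codons.
Phe: 2 codons.
Thr: 4 codons.
2 × 1 × 6 × 2 × 4 = 96.

96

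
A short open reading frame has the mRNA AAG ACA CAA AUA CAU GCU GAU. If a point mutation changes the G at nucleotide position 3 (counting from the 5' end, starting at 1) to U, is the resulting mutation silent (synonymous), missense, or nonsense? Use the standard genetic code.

missense

Position 3 falls in codon 1: AAG → Lys.
After the substitution the codon is AAU → Asn.
Lys ≠ Asn, so this is a missense mutation.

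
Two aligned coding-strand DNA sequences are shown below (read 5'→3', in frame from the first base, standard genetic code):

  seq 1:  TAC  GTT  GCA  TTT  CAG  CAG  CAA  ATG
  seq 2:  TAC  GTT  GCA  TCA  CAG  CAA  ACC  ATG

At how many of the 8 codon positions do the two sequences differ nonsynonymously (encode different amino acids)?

Codon 1: TAC Tyr / TAC Tyr — identical.
Codon 2: GTT Val / GTT Val — identical.
Codon 3: GCA Ala / GCA Ala — identical.
Codon 4: TTT Phe / TCA Ser — nonsynonymous.
Codon 5: CAG Gln / CAG Gln — identical.
Codon 6: CAG Gln / CAA Gln — synonymous.
Codon 7: CAA Gln / ACC Thr — nonsynonymous.
Codon 8: ATG Met / ATG Met — identical.
Nonsynonymous differences: 2.

2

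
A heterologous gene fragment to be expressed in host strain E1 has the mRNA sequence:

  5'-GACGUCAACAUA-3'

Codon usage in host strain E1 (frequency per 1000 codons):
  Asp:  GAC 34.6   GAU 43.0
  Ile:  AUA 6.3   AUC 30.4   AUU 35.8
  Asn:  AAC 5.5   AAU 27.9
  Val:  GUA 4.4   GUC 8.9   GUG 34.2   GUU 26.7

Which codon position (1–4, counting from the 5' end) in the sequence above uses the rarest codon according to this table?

3

Codon 1 GAC (Asp): 34.6 per 1000.
Codon 2 GUC (Val): 8.9 per 1000.
Codon 3 AAC (Asn): 5.5 per 1000.
Codon 4 AUA (Ile): 6.3 per 1000.
Lowest frequency is 5.5 at codon 3.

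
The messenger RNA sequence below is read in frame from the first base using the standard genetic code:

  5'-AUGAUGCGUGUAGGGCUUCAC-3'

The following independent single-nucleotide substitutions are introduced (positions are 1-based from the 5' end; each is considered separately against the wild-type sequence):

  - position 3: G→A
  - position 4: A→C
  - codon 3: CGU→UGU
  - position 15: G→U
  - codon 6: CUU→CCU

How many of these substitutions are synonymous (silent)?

Codon 1: AUG (Met) → AUA (Ile) — missense.
Codon 2: AUG (Met) → CUG (Leu) — missense.
Codon 3: CGU (Arg) → UGU (Cys) — missense.
Codon 5: GGG (Gly) → GGU (Gly) — synonymous.
Codon 6: CUU (Leu) → CCU (Pro) — missense.
Synonymous: 1 of 5.

1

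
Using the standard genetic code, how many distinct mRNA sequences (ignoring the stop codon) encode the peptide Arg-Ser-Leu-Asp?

432

Arg: 6 codons.
Ser: 6 codons.
Leu: 6 codons.
Asp: 2 codons.
6 × 6 × 6 × 2 = 432.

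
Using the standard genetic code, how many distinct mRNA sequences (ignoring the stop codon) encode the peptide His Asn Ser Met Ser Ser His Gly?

6912

His: 2 codons.
Asn: 2 codons.
Ser: 6 codons.
Met: 1 codon.
Ser: 6 codons.
Ser: 6 codons.
His: 2 codons.
Gly: 4 codons.
2 × 2 × 6 × 1 × 6 × 6 × 2 × 4 = 6912.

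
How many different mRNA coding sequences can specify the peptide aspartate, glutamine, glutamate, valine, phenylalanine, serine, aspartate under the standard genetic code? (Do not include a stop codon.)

Asp: 2 codons.
Gln: 2 codons.
Glu: 2 codons.
Val: 4 codons.
Phe: 2 codons.
Ser: 6 codons.
Asp: 2 codons.
2 × 2 × 2 × 4 × 2 × 6 × 2 = 768.

768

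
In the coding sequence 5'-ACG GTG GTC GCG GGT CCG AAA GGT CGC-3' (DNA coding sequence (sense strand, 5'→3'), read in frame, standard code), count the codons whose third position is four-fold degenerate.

8

Codon 1 ACG (Thr): third position 4-fold.
Codon 2 GTG (Val): third position 4-fold.
Codon 3 GTC (Val): third position 4-fold.
Codon 4 GCG (Ala): third position 4-fold.
Codon 5 GGT (Gly): third position 4-fold.
Codon 6 CCG (Pro): third position 4-fold.
Codon 7 AAA (Lys): third position 2-fold.
Codon 8 GGT (Gly): third position 4-fold.
Codon 9 CGC (Arg): third position 4-fold.
Four-fold degenerate third positions: 8.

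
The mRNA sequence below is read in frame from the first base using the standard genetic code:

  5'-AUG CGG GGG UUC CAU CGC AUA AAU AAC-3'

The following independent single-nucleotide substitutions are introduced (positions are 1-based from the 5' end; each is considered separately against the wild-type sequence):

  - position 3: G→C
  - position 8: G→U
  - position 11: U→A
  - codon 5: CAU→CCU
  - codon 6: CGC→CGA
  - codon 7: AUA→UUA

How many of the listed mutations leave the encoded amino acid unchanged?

Codon 1: AUG (Met) → AUC (Ile) — missense.
Codon 3: GGG (Gly) → GUG (Val) — missense.
Codon 4: UUC (Phe) → UAC (Tyr) — missense.
Codon 5: CAU (His) → CCU (Pro) — missense.
Codon 6: CGC (Arg) → CGA (Arg) — synonymous.
Codon 7: AUA (Ile) → UUA (Leu) — missense.
Synonymous: 1 of 6.

1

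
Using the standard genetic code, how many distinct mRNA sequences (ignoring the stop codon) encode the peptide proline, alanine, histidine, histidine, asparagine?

128

Pro: 4 codons.
Ala: 4 codons.
His: 2 codons.
His: 2 codons.
Asn: 2 codons.
4 × 4 × 2 × 2 × 2 = 128.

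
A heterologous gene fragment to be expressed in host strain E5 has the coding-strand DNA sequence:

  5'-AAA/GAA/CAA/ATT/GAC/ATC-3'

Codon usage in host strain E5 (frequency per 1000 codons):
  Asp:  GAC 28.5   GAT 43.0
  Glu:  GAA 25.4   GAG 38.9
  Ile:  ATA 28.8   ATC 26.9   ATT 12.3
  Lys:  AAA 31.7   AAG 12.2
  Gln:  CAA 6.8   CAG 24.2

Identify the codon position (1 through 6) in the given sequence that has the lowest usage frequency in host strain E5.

3

Codon 1 AAA (Lys): 31.7 per 1000.
Codon 2 GAA (Glu): 25.4 per 1000.
Codon 3 CAA (Gln): 6.8 per 1000.
Codon 4 ATT (Ile): 12.3 per 1000.
Codon 5 GAC (Asp): 28.5 per 1000.
Codon 6 ATC (Ile): 26.9 per 1000.
Lowest frequency is 6.8 at codon 3.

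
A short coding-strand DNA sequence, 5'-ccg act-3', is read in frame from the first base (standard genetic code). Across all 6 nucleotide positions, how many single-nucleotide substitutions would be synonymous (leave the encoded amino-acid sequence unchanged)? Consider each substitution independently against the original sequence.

Codon 1 (CCG, Pro): 3 synonymous substitutions.
Codon 2 (ACT, Thr): 3 synonymous substitutions.
Total: 3 + 3 = 6.

6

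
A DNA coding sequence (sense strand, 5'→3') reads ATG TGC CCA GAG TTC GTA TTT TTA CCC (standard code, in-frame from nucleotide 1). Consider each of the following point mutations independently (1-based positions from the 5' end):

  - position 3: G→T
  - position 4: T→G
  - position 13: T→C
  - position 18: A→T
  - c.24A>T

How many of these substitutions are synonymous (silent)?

Codon 1: ATG (Met) → ATT (Ile) — missense.
Codon 2: TGC (Cys) → GGC (Gly) — missense.
Codon 5: TTC (Phe) → CTC (Leu) — missense.
Codon 6: GTA (Val) → GTT (Val) — synonymous.
Codon 8: TTA (Leu) → TTT (Phe) — missense.
Synonymous: 1 of 5.

1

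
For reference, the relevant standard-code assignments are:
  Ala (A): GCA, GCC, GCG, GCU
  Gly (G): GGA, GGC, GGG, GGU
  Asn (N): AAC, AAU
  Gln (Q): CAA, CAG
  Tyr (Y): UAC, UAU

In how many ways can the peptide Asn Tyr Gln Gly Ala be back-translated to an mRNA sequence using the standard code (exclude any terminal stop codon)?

Asn: 2 codons.
Tyr: 2 codons.
Gln: 2 codons.
Gly: 4 codons.
Ala: 4 codons.
2 × 2 × 2 × 4 × 4 = 128.

128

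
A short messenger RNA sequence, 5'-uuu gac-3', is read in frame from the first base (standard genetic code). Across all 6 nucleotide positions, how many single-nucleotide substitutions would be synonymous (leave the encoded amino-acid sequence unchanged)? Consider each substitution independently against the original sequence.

Codon 1 (UUU, Phe): 1 synonymous substitution.
Codon 2 (GAC, Asp): 1 synonymous substitution.
Total: 1 + 1 = 2.

2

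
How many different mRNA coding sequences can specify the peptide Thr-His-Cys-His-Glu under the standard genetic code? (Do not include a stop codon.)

64

Thr: 4 codons.
His: 2 codons.
Cys: 2 codons.
His: 2 codons.
Glu: 2 codons.
4 × 2 × 2 × 2 × 2 = 64.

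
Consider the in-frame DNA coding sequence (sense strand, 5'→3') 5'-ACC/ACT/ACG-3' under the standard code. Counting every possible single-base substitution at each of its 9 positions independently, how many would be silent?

Codon 1 (ACC, Thr): 3 synonymous substitutions.
Codon 2 (ACT, Thr): 3 synonymous substitutions.
Codon 3 (ACG, Thr): 3 synonymous substitutions.
Total: 3 + 3 + 3 = 9.

9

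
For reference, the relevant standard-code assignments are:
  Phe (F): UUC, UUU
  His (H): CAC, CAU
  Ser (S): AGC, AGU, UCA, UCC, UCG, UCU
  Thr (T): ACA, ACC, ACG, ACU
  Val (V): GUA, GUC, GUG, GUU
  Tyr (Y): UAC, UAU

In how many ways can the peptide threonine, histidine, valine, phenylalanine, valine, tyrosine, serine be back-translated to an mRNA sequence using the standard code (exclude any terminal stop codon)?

3072

Thr: 4 codons.
His: 2 codons.
Val: 4 codons.
Phe: 2 codons.
Val: 4 codons.
Tyr: 2 codons.
Ser: 6 codons.
4 × 2 × 4 × 2 × 4 × 2 × 6 = 3072.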